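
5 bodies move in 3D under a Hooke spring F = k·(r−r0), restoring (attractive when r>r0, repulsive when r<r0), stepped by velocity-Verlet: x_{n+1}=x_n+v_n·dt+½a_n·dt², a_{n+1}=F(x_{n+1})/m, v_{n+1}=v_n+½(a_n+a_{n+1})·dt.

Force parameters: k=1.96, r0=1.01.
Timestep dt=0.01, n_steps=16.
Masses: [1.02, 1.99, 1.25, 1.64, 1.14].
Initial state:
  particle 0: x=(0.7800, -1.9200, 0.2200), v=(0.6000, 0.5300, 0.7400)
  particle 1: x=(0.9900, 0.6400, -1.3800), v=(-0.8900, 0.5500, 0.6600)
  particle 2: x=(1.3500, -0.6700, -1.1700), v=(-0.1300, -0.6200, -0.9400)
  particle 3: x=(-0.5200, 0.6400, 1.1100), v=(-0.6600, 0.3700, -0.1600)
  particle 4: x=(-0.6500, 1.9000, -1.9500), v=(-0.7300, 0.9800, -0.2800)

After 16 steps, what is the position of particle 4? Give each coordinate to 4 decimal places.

step 0: x0=(0.7800, -1.9200, 0.2200) x1=(0.9900, 0.6400, -1.3800) x2=(1.3500, -0.6700, -1.1700) x3=(-0.5200, 0.6400, 1.1100) x4=(-0.6500, 1.9000, -1.9500)
step 1: x0=(0.7858, -1.9140, 0.2271) x1=(0.9810, 0.6454, -1.3733) x2=(1.3485, -0.6760, -1.1793) x3=(-0.5264, 0.6436, 1.1080) x4=(-0.6570, 1.9093, -1.9524)
step 2: x0=(0.7914, -1.9067, 0.2337) x1=(0.9718, 0.6507, -1.3663) x2=(1.3464, -0.6816, -1.1883) x3=(-0.5325, 0.6470, 1.1054) x4=(-0.6634, 1.9174, -1.9540)
step 3: x0=(0.7966, -1.8981, 0.2397) x1=(0.9625, 0.6559, -1.3591) x2=(1.3439, -0.6869, -1.1970) x3=(-0.5382, 0.6502, 1.1020) x4=(-0.6692, 1.9245, -1.9548)
step 4: x0=(0.8015, -1.8881, 0.2452) x1=(0.9529, 0.6609, -1.3517) x2=(1.3410, -0.6917, -1.2055) x3=(-0.5435, 0.6532, 1.0980) x4=(-0.6744, 1.9305, -1.9548)
step 5: x0=(0.8061, -1.8767, 0.2501) x1=(0.9432, 0.6658, -1.3440) x2=(1.3375, -0.6961, -1.2137) x3=(-0.5484, 0.6559, 1.0932) x4=(-0.6790, 1.9353, -1.9539)
step 6: x0=(0.8104, -1.8641, 0.2544) x1=(0.9333, 0.6705, -1.3361) x2=(1.3335, -0.7001, -1.2217) x3=(-0.5530, 0.6585, 1.0877) x4=(-0.6830, 1.9391, -1.9523)
step 7: x0=(0.8143, -1.8501, 0.2582) x1=(0.9232, 0.6751, -1.3280) x2=(1.3291, -0.7037, -1.2293) x3=(-0.5572, 0.6609, 1.0816) x4=(-0.6863, 1.9418, -1.9499)
step 8: x0=(0.8179, -1.8348, 0.2614) x1=(0.9130, 0.6796, -1.3196) x2=(1.3242, -0.7069, -1.2367) x3=(-0.5611, 0.6630, 1.0747) x4=(-0.6891, 1.9434, -1.9466)
step 9: x0=(0.8211, -1.8182, 0.2641) x1=(0.9026, 0.6839, -1.3111) x2=(1.3188, -0.7097, -1.2438) x3=(-0.5646, 0.6650, 1.0672) x4=(-0.6913, 1.9439, -1.9426)
step 10: x0=(0.8240, -1.8003, 0.2661) x1=(0.8920, 0.6881, -1.3023) x2=(1.3129, -0.7120, -1.2506) x3=(-0.5677, 0.6667, 1.0589) x4=(-0.6928, 1.9432, -1.9378)
step 11: x0=(0.8266, -1.7811, 0.2676) x1=(0.8812, 0.6921, -1.2933) x2=(1.3065, -0.7139, -1.2571) x3=(-0.5704, 0.6683, 1.0500) x4=(-0.6938, 1.9415, -1.9322)
step 12: x0=(0.8288, -1.7606, 0.2686) x1=(0.8703, 0.6960, -1.2840) x2=(1.2996, -0.7154, -1.2634) x3=(-0.5728, 0.6696, 1.0404) x4=(-0.6941, 1.9388, -1.9257)
step 13: x0=(0.8306, -1.7389, 0.2689) x1=(0.8592, 0.6998, -1.2746) x2=(1.2923, -0.7164, -1.2693) x3=(-0.5749, 0.6708, 1.0302) x4=(-0.6939, 1.9349, -1.9186)
step 14: x0=(0.8321, -1.7159, 0.2688) x1=(0.8480, 0.7034, -1.2649) x2=(1.2845, -0.7170, -1.2750) x3=(-0.5765, 0.6717, 1.0193) x4=(-0.6930, 1.9300, -1.9106)
step 15: x0=(0.8332, -1.6917, 0.2680) x1=(0.8366, 0.7069, -1.2551) x2=(1.2762, -0.7172, -1.2804) x3=(-0.5778, 0.6725, 1.0077) x4=(-0.6916, 1.9240, -1.9019)
step 16: x0=(0.8340, -1.6663, 0.2667) x1=(0.8251, 0.7102, -1.2450) x2=(1.2675, -0.7169, -1.2854) x3=(-0.5788, 0.6731, 0.9955) x4=(-0.6896, 1.9170, -1.8924)

(-0.6896, 1.9170, -1.8924)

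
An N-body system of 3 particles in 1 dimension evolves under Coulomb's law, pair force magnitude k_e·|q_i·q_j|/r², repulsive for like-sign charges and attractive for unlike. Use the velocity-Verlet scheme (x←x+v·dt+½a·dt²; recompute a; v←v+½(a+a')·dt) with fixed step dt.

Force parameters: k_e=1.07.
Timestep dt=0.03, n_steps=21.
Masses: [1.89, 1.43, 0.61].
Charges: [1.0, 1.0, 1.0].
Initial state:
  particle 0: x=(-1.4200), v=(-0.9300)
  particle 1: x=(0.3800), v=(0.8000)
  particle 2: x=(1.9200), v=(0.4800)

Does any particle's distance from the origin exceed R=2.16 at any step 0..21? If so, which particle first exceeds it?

step 0: x0=(-1.4200) x1=(0.3800) x2=(1.9200)
step 1: x0=(-1.4480) x1=(0.4040) x2=(1.9348)
step 2: x0=(-1.4762) x1=(0.4278) x2=(1.9504)
step 3: x0=(-1.5046) x1=(0.4516) x2=(1.9668)
step 4: x0=(-1.5331) x1=(0.4752) x2=(1.9841)
step 5: x0=(-1.5618) x1=(0.4988) x2=(2.0022)
step 6: x0=(-1.5907) x1=(0.5221) x2=(2.0211)
step 7: x0=(-1.6198) x1=(0.5454) x2=(2.0408)
step 8: x0=(-1.6489) x1=(0.5685) x2=(2.0613)
step 9: x0=(-1.6783) x1=(0.5914) x2=(2.0827)
step 10: x0=(-1.7077) x1=(0.6141) x2=(2.1049)
step 11: x0=(-1.7373) x1=(0.6367) x2=(2.1279)
step 12: x0=(-1.7670) x1=(0.6590) x2=(2.1517)
step 13: x0=(-1.7969) x1=(0.6812) x2=(2.1763)
step 14: x0=(-1.8268) x1=(0.7032) x2=(2.2018)
step 15: x0=(-1.8569) x1=(0.7250) x2=(2.2280)
step 16: x0=(-1.8870) x1=(0.7466) x2=(2.2550)
step 17: x0=(-1.9173) x1=(0.7680) x2=(2.2828)
step 18: x0=(-1.9477) x1=(0.7892) x2=(2.3114)
step 19: x0=(-1.9781) x1=(0.8102) x2=(2.3408)
step 20: x0=(-2.0087) x1=(0.8310) x2=(2.3709)
step 21: x0=(-2.0393) x1=(0.8516) x2=(2.4018)

yes, particle 2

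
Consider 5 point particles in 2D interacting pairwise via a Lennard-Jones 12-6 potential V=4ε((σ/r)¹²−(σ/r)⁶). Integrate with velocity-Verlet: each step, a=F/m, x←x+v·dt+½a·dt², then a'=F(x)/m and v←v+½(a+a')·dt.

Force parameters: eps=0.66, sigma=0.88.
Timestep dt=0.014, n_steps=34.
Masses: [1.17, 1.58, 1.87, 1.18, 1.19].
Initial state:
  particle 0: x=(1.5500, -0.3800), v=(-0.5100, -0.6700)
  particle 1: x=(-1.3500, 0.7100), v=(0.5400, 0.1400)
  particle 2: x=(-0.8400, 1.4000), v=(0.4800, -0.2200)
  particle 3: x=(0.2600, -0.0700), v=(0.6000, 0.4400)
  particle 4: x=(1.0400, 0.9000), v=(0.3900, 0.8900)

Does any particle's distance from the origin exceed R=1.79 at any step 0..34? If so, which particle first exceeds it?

no

step 0: x0=(1.5500, -0.3800) x1=(-1.3500, 0.7100) x2=(-0.8400, 1.4000) x3=(0.2600, -0.0700) x4=(1.0400, 0.9000)
step 1: x0=(1.5428, -0.3893) x1=(-1.3435, 0.7105) x2=(-0.8324, 1.3981) x3=(0.2685, -0.0638) x4=(1.0454, 0.9123)
step 2: x0=(1.5354, -0.3985) x1=(-1.3391, 0.7081) x2=(-0.8229, 1.3987) x3=(0.2773, -0.0574) x4=(1.0507, 0.9244)
step 3: x0=(1.5278, -0.4075) x1=(-1.3367, 0.7031) x2=(-0.8118, 1.4014) x3=(0.2863, -0.0509) x4=(1.0559, 0.9363)
step 4: x0=(1.5200, -0.4164) x1=(-1.3358, 0.6961) x2=(-0.7994, 1.4059) x3=(0.2955, -0.0443) x4=(1.0611, 0.9479)
step 5: x0=(1.5120, -0.4252) x1=(-1.3359, 0.6876) x2=(-0.7860, 1.4116) x3=(0.3050, -0.0375) x4=(1.0661, 0.9593)
step 6: x0=(1.5038, -0.4339) x1=(-1.3368, 0.6782) x2=(-0.7720, 1.4181) x3=(0.3147, -0.0306) x4=(1.0710, 0.9704)
step 7: x0=(1.4954, -0.4424) x1=(-1.3380, 0.6682) x2=(-0.7577, 1.4249) x3=(0.3247, -0.0236) x4=(1.0758, 0.9814)
step 8: x0=(1.4868, -0.4507) x1=(-1.3394, 0.6581) x2=(-0.7432, 1.4320) x3=(0.3350, -0.0165) x4=(1.0805, 0.9921)
step 9: x0=(1.4780, -0.4590) x1=(-1.3408, 0.6478) x2=(-0.7287, 1.4391) x3=(0.3456, -0.0093) x4=(1.0850, 1.0026)
step 10: x0=(1.4690, -0.4671) x1=(-1.3421, 0.6376) x2=(-0.7142, 1.4461) x3=(0.3565, -0.0020) x4=(1.0895, 1.0129)
step 11: x0=(1.4597, -0.4750) x1=(-1.3434, 0.6275) x2=(-0.6997, 1.4530) x3=(0.3676, 0.0054) x4=(1.0938, 1.0230)
step 12: x0=(1.4502, -0.4828) x1=(-1.3445, 0.6176) x2=(-0.6853, 1.4598) x3=(0.3791, 0.0128) x4=(1.0981, 1.0329)
step 13: x0=(1.4405, -0.4904) x1=(-1.3455, 0.6078) x2=(-0.6710, 1.4664) x3=(0.3908, 0.0204) x4=(1.1022, 1.0426)
step 14: x0=(1.4305, -0.4979) x1=(-1.3463, 0.5982) x2=(-0.6568, 1.4729) x3=(0.4029, 0.0280) x4=(1.1062, 1.0521)
step 15: x0=(1.4202, -0.5052) x1=(-1.3469, 0.5888) x2=(-0.6428, 1.4792) x3=(0.4153, 0.0357) x4=(1.1101, 1.0614)
step 16: x0=(1.4097, -0.5123) x1=(-1.3475, 0.5796) x2=(-0.6288, 1.4853) x3=(0.4281, 0.0434) x4=(1.1138, 1.0705)
step 17: x0=(1.3990, -0.5192) x1=(-1.3478, 0.5704) x2=(-0.6148, 1.4913) x3=(0.4412, 0.0512) x4=(1.1174, 1.0793)
step 18: x0=(1.3879, -0.5260) x1=(-1.3481, 0.5615) x2=(-0.6010, 1.4972) x3=(0.4546, 0.0590) x4=(1.1209, 1.0880)
step 19: x0=(1.3766, -0.5325) x1=(-1.3482, 0.5527) x2=(-0.5872, 1.5029) x3=(0.4684, 0.0669) x4=(1.1243, 1.0965)
step 20: x0=(1.3651, -0.5389) x1=(-1.3482, 0.5440) x2=(-0.5735, 1.5085) x3=(0.4825, 0.0748) x4=(1.1275, 1.1047)
step 21: x0=(1.3533, -0.5450) x1=(-1.3481, 0.5354) x2=(-0.5599, 1.5140) x3=(0.4969, 0.0827) x4=(1.1306, 1.1127)
step 22: x0=(1.3413, -0.5510) x1=(-1.3479, 0.5269) x2=(-0.5463, 1.5194) x3=(0.5117, 0.0907) x4=(1.1335, 1.1205)
step 23: x0=(1.3290, -0.5567) x1=(-1.3477, 0.5185) x2=(-0.5328, 1.5247) x3=(0.5267, 0.0988) x4=(1.1363, 1.1281)
step 24: x0=(1.3166, -0.5623) x1=(-1.3473, 0.5102) x2=(-0.5193, 1.5299) x3=(0.5421, 0.1069) x4=(1.1390, 1.1355)
step 25: x0=(1.3040, -0.5677) x1=(-1.3468, 0.5020) x2=(-0.5058, 1.5350) x3=(0.5577, 0.1152) x4=(1.1415, 1.1426)
step 26: x0=(1.2913, -0.5729) x1=(-1.3463, 0.4939) x2=(-0.4923, 1.5400) x3=(0.5735, 0.1235) x4=(1.1439, 1.1495)
step 27: x0=(1.2785, -0.5781) x1=(-1.3457, 0.4859) x2=(-0.4789, 1.5449) x3=(0.5895, 0.1321) x4=(1.1461, 1.1562)
step 28: x0=(1.2657, -0.5833) x1=(-1.3450, 0.4779) x2=(-0.4655, 1.5498) x3=(0.6055, 0.1408) x4=(1.1481, 1.1626)
step 29: x0=(1.2529, -0.5885) x1=(-1.3443, 0.4699) x2=(-0.4521, 1.5546) x3=(0.6217, 0.1499) x4=(1.1500, 1.1688)
step 30: x0=(1.2403, -0.5937) x1=(-1.3435, 0.4621) x2=(-0.4388, 1.5594) x3=(0.6378, 0.1594) x4=(1.1518, 1.1747)
step 31: x0=(1.2278, -0.5992) x1=(-1.3427, 0.4542) x2=(-0.4254, 1.5640) x3=(0.6539, 0.1694) x4=(1.1533, 1.1803)
step 32: x0=(1.2155, -0.6048) x1=(-1.3418, 0.4465) x2=(-0.4120, 1.5686) x3=(0.6699, 0.1798) x4=(1.1547, 1.1857)
step 33: x0=(1.2034, -0.6108) x1=(-1.3409, 0.4388) x2=(-0.3986, 1.5732) x3=(0.6858, 0.1909) x4=(1.1560, 1.1908)
step 34: x0=(1.1915, -0.6171) x1=(-1.3399, 0.4311) x2=(-0.3852, 1.5777) x3=(0.7016, 0.2026) x4=(1.1571, 1.1956)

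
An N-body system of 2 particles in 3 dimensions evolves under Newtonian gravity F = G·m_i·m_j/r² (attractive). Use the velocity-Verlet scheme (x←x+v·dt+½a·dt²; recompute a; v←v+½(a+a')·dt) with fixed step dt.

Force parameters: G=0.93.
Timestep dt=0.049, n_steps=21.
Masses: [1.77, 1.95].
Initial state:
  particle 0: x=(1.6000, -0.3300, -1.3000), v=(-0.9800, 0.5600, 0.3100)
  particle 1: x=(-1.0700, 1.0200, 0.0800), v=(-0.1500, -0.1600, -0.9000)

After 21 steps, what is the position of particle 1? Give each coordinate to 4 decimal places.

(-1.1199, 0.8089, -0.8835)

step 0: x0=(1.6000, -0.3300, -1.3000) x1=(-1.0700, 1.0200, 0.0800)
step 1: x0=(1.5518, -0.3025, -1.2847) x1=(-1.0772, 1.0121, 0.0358)
step 2: x0=(1.5033, -0.2748, -1.2693) x1=(-1.0841, 1.0040, -0.0085)
step 3: x0=(1.4544, -0.2469, -1.2537) x1=(-1.0907, 0.9958, -0.0530)
step 4: x0=(1.4051, -0.2189, -1.2379) x1=(-1.0969, 0.9874, -0.0977)
step 5: x0=(1.3555, -0.1906, -1.2219) x1=(-1.1027, 0.9788, -0.1425)
step 6: x0=(1.3054, -0.1622, -1.2057) x1=(-1.1082, 0.9700, -0.1875)
step 7: x0=(1.2548, -0.1335, -1.1893) x1=(-1.1133, 0.9611, -0.2326)
step 8: x0=(1.2038, -0.1046, -1.1728) x1=(-1.1179, 0.9519, -0.2780)
step 9: x0=(1.1523, -0.0755, -1.1560) x1=(-1.1220, 0.9426, -0.3235)
step 10: x0=(1.1002, -0.0461, -1.1391) x1=(-1.1257, 0.9330, -0.3692)
step 11: x0=(1.0475, -0.0165, -1.1219) x1=(-1.1288, 0.9232, -0.4151)
step 12: x0=(0.9942, 0.0134, -1.1046) x1=(-1.1314, 0.9131, -0.4611)
step 13: x0=(0.9402, 0.0436, -1.0870) x1=(-1.1333, 0.9028, -0.5074)
step 14: x0=(0.8856, 0.0741, -1.0692) x1=(-1.1346, 0.8922, -0.5538)
step 15: x0=(0.8301, 0.1049, -1.0513) x1=(-1.1352, 0.8813, -0.6005)
step 16: x0=(0.7738, 0.1360, -1.0331) x1=(-1.1350, 0.8701, -0.6473)
step 17: x0=(0.7165, 0.1675, -1.0148) x1=(-1.1340, 0.8586, -0.6942)
step 18: x0=(0.6583, 0.1993, -0.9962) x1=(-1.1321, 0.8467, -0.7413)
step 19: x0=(0.5989, 0.2316, -0.9776) x1=(-1.1291, 0.8345, -0.7886)
step 20: x0=(0.5383, 0.2643, -0.9588) x1=(-1.1251, 0.8219, -0.8360)
step 21: x0=(0.4765, 0.2974, -0.9398) x1=(-1.1199, 0.8089, -0.8835)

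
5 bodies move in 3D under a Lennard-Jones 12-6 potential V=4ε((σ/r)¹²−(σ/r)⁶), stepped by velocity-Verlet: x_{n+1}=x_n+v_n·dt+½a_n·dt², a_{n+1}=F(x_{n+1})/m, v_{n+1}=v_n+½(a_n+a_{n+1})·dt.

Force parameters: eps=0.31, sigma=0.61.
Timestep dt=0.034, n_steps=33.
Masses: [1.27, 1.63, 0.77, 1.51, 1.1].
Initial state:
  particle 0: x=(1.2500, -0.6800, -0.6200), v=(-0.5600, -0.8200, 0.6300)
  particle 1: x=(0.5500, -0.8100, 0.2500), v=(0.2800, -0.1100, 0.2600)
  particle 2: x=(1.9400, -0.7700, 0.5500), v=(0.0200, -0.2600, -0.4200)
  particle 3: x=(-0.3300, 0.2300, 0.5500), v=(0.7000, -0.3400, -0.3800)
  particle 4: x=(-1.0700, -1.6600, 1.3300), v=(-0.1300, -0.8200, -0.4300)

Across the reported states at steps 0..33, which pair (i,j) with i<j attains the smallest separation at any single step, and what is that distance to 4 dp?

pair (0,1), distance 0.6291

step 0: x0=(1.2500, -0.6800, -0.6200) x1=(0.5500, -0.8100, 0.2500) x2=(1.9400, -0.7700, 0.5500) x3=(-0.3300, 0.2300, 0.5500) x4=(-1.0700, -1.6600, 1.3300)
step 1: x0=(1.2309, -0.7079, -0.5985) x1=(0.5596, -0.8137, 0.2588) x2=(1.9406, -0.7788, 0.5357) x3=(-0.3062, 0.2184, 0.5371) x4=(-1.0744, -1.6879, 1.3154)
step 2: x0=(1.2118, -0.7358, -0.5768) x1=(0.5692, -0.8174, 0.2675) x2=(1.9412, -0.7877, 0.5213) x3=(-0.2824, 0.2068, 0.5241) x4=(-1.0788, -1.7158, 1.3008)
step 3: x0=(1.1925, -0.7637, -0.5550) x1=(0.5790, -0.8211, 0.2761) x2=(1.9416, -0.7965, 0.5068) x3=(-0.2585, 0.1952, 0.5112) x4=(-1.0832, -1.7436, 1.2861)
step 4: x0=(1.1731, -0.7917, -0.5328) x1=(0.5888, -0.8247, 0.2845) x2=(1.9420, -0.8053, 0.4923) x3=(-0.2346, 0.1836, 0.4983) x4=(-1.0877, -1.7715, 1.2715)
step 5: x0=(1.1536, -0.8196, -0.5104) x1=(0.5988, -0.8283, 0.2928) x2=(1.9422, -0.8142, 0.4777) x3=(-0.2107, 0.1719, 0.4853) x4=(-1.0921, -1.7994, 1.2569)
step 6: x0=(1.1339, -0.8476, -0.4876) x1=(0.6090, -0.8318, 0.3008) x2=(1.9423, -0.8230, 0.4629) x3=(-0.1868, 0.1601, 0.4724) x4=(-1.0965, -1.8272, 1.2423)
step 7: x0=(1.1140, -0.8755, -0.4644) x1=(0.6194, -0.8353, 0.3086) x2=(1.9422, -0.8318, 0.4481) x3=(-0.1628, 0.1484, 0.4594) x4=(-1.1009, -1.8551, 1.2276)
step 8: x0=(1.0939, -0.9034, -0.4407) x1=(0.6300, -0.8388, 0.3160) x2=(1.9420, -0.8407, 0.4332) x3=(-0.1388, 0.1366, 0.4464) x4=(-1.1053, -1.8830, 1.2130)
step 9: x0=(1.0735, -0.9313, -0.4165) x1=(0.6408, -0.8423, 0.3231) x2=(1.9416, -0.8495, 0.4181) x3=(-0.1148, 0.1247, 0.4334) x4=(-1.1097, -1.9108, 1.1984)
step 10: x0=(1.0528, -0.9590, -0.3915) x1=(0.6520, -0.8458, 0.3296) x2=(1.9409, -0.8584, 0.4030) x3=(-0.0907, 0.1128, 0.4204) x4=(-1.1141, -1.9387, 1.1837)
step 11: x0=(1.0317, -0.9867, -0.3657) x1=(0.6634, -0.8493, 0.3356) x2=(1.9401, -0.8672, 0.3877) x3=(-0.0665, 0.1008, 0.4074) x4=(-1.1185, -1.9666, 1.1691)
step 12: x0=(1.0103, -1.0141, -0.3389) x1=(0.6753, -0.8529, 0.3409) x2=(1.9391, -0.8761, 0.3724) x3=(-0.0423, 0.0887, 0.3944) x4=(-1.1229, -1.9944, 1.1545)
step 13: x0=(0.9885, -1.0414, -0.3111) x1=(0.6875, -0.8567, 0.3454) x2=(1.9378, -0.8850, 0.3569) x3=(-0.0181, 0.0766, 0.3814) x4=(-1.1273, -2.0223, 1.1398)
step 14: x0=(0.9663, -1.0683, -0.2823) x1=(0.7000, -0.8605, 0.3492) x2=(1.9362, -0.8939, 0.3413) x3=(0.0062, 0.0644, 0.3684) x4=(-1.1317, -2.0501, 1.1252)
step 15: x0=(0.9439, -1.0949, -0.2527) x1=(0.7128, -0.8645, 0.3525) x2=(1.9343, -0.9029, 0.3256) x3=(0.0306, 0.0521, 0.3554) x4=(-1.1361, -2.0780, 1.1105)
step 16: x0=(0.9215, -1.1215, -0.2229) x1=(0.7256, -0.8685, 0.3556) x2=(1.9322, -0.9118, 0.3098) x3=(0.0551, 0.0397, 0.3423) x4=(-1.1405, -2.1058, 1.0959)
step 17: x0=(0.8997, -1.1486, -0.1944) x1=(0.7381, -0.8719, 0.3597) x2=(1.9297, -0.9208, 0.2940) x3=(0.0796, 0.0272, 0.3293) x4=(-1.1448, -2.1337, 1.0813)
step 18: x0=(0.8789, -1.1774, -0.1692) x1=(0.7498, -0.8739, 0.3665) x2=(1.9269, -0.9299, 0.2781) x3=(0.1042, 0.0146, 0.3163) x4=(-1.1492, -2.1615, 1.0666)
step 19: x0=(0.8595, -1.2090, -0.1490) x1=(0.7606, -0.8735, 0.3773) x2=(1.9237, -0.9389, 0.2621) x3=(0.1289, 0.0019, 0.3032) x4=(-1.1536, -2.1894, 1.0520)
step 20: x0=(0.8410, -1.2434, -0.1332) x1=(0.7707, -0.8709, 0.3914) x2=(1.9202, -0.9480, 0.2460) x3=(0.1537, -0.0110, 0.2902) x4=(-1.1580, -2.2172, 1.0374)
step 21: x0=(0.8229, -1.2795, -0.1198) x1=(0.7806, -0.8668, 0.4075) x2=(1.9163, -0.9571, 0.2300) x3=(0.1787, -0.0241, 0.2772) x4=(-1.1624, -2.2451, 1.0227)
step 22: x0=(0.8049, -1.3159, -0.1069) x1=(0.7904, -0.8622, 0.4239) x2=(1.9121, -0.9662, 0.2139) x3=(0.2037, -0.0373, 0.2642) x4=(-1.1668, -2.2729, 1.0081)
step 23: x0=(0.7870, -1.3520, -0.0936) x1=(0.8002, -0.8576, 0.4400) x2=(1.9076, -0.9754, 0.1978) x3=(0.2289, -0.0507, 0.2512) x4=(-1.1712, -2.3008, 0.9934)
step 24: x0=(0.7691, -1.3874, -0.0796) x1=(0.8100, -0.8534, 0.4554) x2=(1.9027, -0.9846, 0.1817) x3=(0.2543, -0.0644, 0.2383) x4=(-1.1755, -2.3286, 0.9788)
step 25: x0=(0.7514, -1.4220, -0.0647) x1=(0.8197, -0.8497, 0.4702) x2=(1.8974, -0.9938, 0.1657) x3=(0.2798, -0.0783, 0.2254) x4=(-1.1799, -2.3565, 0.9641)
step 26: x0=(0.7338, -1.4557, -0.0492) x1=(0.8292, -0.8463, 0.4843) x2=(1.8918, -1.0030, 0.1497) x3=(0.3055, -0.0924, 0.2126) x4=(-1.1843, -2.3843, 0.9495)
step 27: x0=(0.7165, -1.4887, -0.0329) x1=(0.8386, -0.8432, 0.4978) x2=(1.8859, -1.0122, 0.1337) x3=(0.3314, -0.1069, 0.1999) x4=(-1.1887, -2.4122, 0.9349)
step 28: x0=(0.6992, -1.5210, -0.0162) x1=(0.8478, -0.8404, 0.5107) x2=(1.8796, -1.0214, 0.1179) x3=(0.3575, -0.1217, 0.1874) x4=(-1.1930, -2.4400, 0.9202)
step 29: x0=(0.6822, -1.5527, 0.0010) x1=(0.8568, -0.8377, 0.5232) x2=(1.8730, -1.0306, 0.1021) x3=(0.3838, -0.1368, 0.1749) x4=(-1.1974, -2.4678, 0.9056)
step 30: x0=(0.6653, -1.5839, 0.0185) x1=(0.8657, -0.8351, 0.5352) x2=(1.8661, -1.0397, 0.0864) x3=(0.4104, -0.1523, 0.1626) x4=(-1.2018, -2.4957, 0.8909)
step 31: x0=(0.6485, -1.6147, 0.0362) x1=(0.8743, -0.8324, 0.5467) x2=(1.8589, -1.0489, 0.0707) x3=(0.4373, -0.1682, 0.1506) x4=(-1.2062, -2.5235, 0.8763)
step 32: x0=(0.6319, -1.6451, 0.0542) x1=(0.8827, -0.8297, 0.5578) x2=(1.8514, -1.0580, 0.0552) x3=(0.4644, -0.1845, 0.1387) x4=(-1.2105, -2.5513, 0.8616)
step 33: x0=(0.6153, -1.6752, 0.0724) x1=(0.8909, -0.8268, 0.5685) x2=(1.8435, -1.0671, 0.0398) x3=(0.4918, -0.2012, 0.1272) x4=(-1.2149, -2.5792, 0.8470)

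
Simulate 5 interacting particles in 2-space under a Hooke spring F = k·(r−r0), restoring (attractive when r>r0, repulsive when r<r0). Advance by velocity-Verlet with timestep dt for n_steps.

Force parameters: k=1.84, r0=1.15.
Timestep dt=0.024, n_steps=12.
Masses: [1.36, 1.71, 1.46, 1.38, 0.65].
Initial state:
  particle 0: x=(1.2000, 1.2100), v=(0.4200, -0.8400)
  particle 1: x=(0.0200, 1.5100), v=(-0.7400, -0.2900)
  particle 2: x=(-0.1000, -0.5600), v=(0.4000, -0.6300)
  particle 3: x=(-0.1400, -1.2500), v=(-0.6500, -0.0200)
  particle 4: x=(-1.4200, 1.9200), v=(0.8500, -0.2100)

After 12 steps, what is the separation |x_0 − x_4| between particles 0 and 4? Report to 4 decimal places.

step 0: x0=(1.2000, 1.2100) x1=(0.0200, 1.5100) x2=(-0.1000, -0.5600) x3=(-0.1400, -1.2500) x4=(-1.4200, 1.9200)
step 1: x0=(1.2089, 1.1891) x1=(0.0021, 1.5023) x2=(-0.0904, -0.5738) x3=(-0.1556, -1.2487) x4=(-1.3968, 1.9116)
step 2: x0=(1.2155, 1.1668) x1=(-0.0160, 1.4930) x2=(-0.0809, -0.5849) x3=(-0.1712, -1.2438) x4=(-1.3680, 1.8967)
step 3: x0=(1.2197, 1.1431) x1=(-0.0342, 1.4822) x2=(-0.0714, -0.5933) x3=(-0.1867, -1.2353) x4=(-1.3339, 1.8751)
step 4: x0=(1.2216, 1.1180) x1=(-0.0526, 1.4699) x2=(-0.0620, -0.5990) x3=(-0.2022, -1.2235) x4=(-1.2947, 1.8472)
step 5: x0=(1.2211, 1.0916) x1=(-0.0710, 1.4561) x2=(-0.0525, -0.6021) x3=(-0.2176, -1.2082) x4=(-1.2507, 1.8129)
step 6: x0=(1.2183, 1.0639) x1=(-0.0893, 1.4407) x2=(-0.0430, -0.6027) x3=(-0.2329, -1.1897) x4=(-1.2021, 1.7725)
step 7: x0=(1.2133, 1.0350) x1=(-0.1076, 1.4238) x2=(-0.0335, -0.6006) x3=(-0.2481, -1.1680) x4=(-1.1492, 1.7263)
step 8: x0=(1.2060, 1.0049) x1=(-0.1258, 1.4055) x2=(-0.0239, -0.5961) x3=(-0.2632, -1.1432) x4=(-1.0925, 1.6745)
step 9: x0=(1.1965, 0.9736) x1=(-0.1437, 1.3857) x2=(-0.0142, -0.5893) x3=(-0.2782, -1.1155) x4=(-1.0323, 1.6173)
step 10: x0=(1.1850, 0.9413) x1=(-0.1614, 1.3644) x2=(-0.0044, -0.5801) x3=(-0.2930, -1.0850) x4=(-0.9691, 1.5552)
step 11: x0=(1.1715, 0.9079) x1=(-0.1787, 1.3417) x2=(0.0055, -0.5688) x3=(-0.3077, -1.0519) x4=(-0.9032, 1.4885)
step 12: x0=(1.1560, 0.8735) x1=(-0.1956, 1.3177) x2=(0.0156, -0.5554) x3=(-0.3222, -1.0163) x4=(-0.8351, 1.4174)

2.0641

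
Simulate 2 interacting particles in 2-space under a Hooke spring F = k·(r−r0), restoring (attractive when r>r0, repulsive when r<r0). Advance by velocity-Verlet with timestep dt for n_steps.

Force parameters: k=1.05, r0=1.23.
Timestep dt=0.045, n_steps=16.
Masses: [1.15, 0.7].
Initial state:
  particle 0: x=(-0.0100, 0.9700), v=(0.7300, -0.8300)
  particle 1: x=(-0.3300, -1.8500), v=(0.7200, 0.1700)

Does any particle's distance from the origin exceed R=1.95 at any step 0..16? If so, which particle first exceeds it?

step 0: x0=(-0.0100, 0.9700) x1=(-0.3300, -1.8500)
step 1: x0=(0.0227, 0.9312) x1=(-0.2973, -1.8399)
step 2: x0=(0.0550, 0.8895) x1=(-0.2641, -1.8251)
step 3: x0=(0.0871, 0.8450) x1=(-0.2304, -1.8058)
step 4: x0=(0.1188, 0.7979) x1=(-0.1961, -1.7822)
step 5: x0=(0.1502, 0.7483) x1=(-0.1613, -1.7544)
step 6: x0=(0.1813, 0.6963) x1=(-0.1260, -1.7227)
step 7: x0=(0.2121, 0.6422) x1=(-0.0903, -1.6874)
step 8: x0=(0.2427, 0.5859) x1=(-0.0542, -1.6487)
step 9: x0=(0.2730, 0.5278) x1=(-0.0176, -1.6069)
step 10: x0=(0.3031, 0.4680) x1=(0.0194, -1.5623)
step 11: x0=(0.3329, 0.4066) x1=(0.0567, -1.5153)
step 12: x0=(0.3626, 0.3440) x1=(0.0943, -1.4661)
step 13: x0=(0.3921, 0.2803) x1=(0.1321, -1.4152)
step 14: x0=(0.4215, 0.2157) x1=(0.1702, -1.3627)
step 15: x0=(0.4508, 0.1504) x1=(0.2085, -1.3092)
step 16: x0=(0.4800, 0.0847) x1=(0.2469, -1.2549)

no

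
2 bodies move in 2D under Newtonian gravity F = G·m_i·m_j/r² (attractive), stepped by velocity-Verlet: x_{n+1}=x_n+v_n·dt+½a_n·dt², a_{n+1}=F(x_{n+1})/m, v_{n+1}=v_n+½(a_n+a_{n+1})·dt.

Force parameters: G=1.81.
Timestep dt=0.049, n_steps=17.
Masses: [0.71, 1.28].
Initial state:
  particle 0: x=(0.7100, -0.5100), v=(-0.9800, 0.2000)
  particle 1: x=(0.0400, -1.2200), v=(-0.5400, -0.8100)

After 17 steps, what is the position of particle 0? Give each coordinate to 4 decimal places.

step 0: x0=(0.7100, -0.5100) x1=(0.0400, -1.2200)
step 1: x0=(0.6600, -0.5023) x1=(0.0147, -1.2585)
step 2: x0=(0.6063, -0.4989) x1=(-0.0087, -1.2947)
step 3: x0=(0.5493, -0.4999) x1=(-0.0301, -1.3284)
step 4: x0=(0.4891, -0.5053) x1=(-0.0499, -1.3596)
step 5: x0=(0.4260, -0.5153) x1=(-0.0680, -1.3883)
step 6: x0=(0.3602, -0.5302) x1=(-0.0846, -1.4143)
step 7: x0=(0.2919, -0.5501) x1=(-0.0998, -1.4375)
step 8: x0=(0.2212, -0.5754) x1=(-0.1136, -1.4578)
step 9: x0=(0.1482, -0.6066) x1=(-0.1263, -1.4747)
step 10: x0=(0.0733, -0.6441) x1=(-0.1378, -1.4882)
step 11: x0=(-0.0035, -0.6888) x1=(-0.1483, -1.4976)
step 12: x0=(-0.0817, -0.7416) x1=(-0.1580, -1.5026)
step 13: x0=(-0.1608, -0.8038) x1=(-0.1672, -1.5023)
step 14: x0=(-0.2401, -0.8775) x1=(-0.1763, -1.4957)
step 15: x0=(-0.3179, -0.9655) x1=(-0.1863, -1.4812)
step 16: x0=(-0.3908, -1.0725) x1=(-0.1989, -1.4560)
step 17: x0=(-0.4502, -1.2066) x1=(-0.2191, -1.4159)

(-0.4502, -1.2066)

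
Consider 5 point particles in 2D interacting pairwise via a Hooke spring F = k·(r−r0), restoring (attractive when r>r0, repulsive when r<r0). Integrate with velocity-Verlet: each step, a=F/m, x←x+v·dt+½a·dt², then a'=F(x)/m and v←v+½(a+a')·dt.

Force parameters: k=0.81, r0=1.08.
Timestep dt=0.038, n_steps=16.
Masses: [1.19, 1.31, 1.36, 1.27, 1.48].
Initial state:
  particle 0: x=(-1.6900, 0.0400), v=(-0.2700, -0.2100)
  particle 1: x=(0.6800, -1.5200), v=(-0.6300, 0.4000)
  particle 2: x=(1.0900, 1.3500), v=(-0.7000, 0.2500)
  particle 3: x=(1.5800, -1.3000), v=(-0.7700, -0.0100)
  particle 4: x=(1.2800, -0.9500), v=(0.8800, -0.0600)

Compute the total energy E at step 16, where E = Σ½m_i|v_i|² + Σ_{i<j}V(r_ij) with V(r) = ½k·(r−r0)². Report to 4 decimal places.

11.9528

step 0: x0=(-1.6900, 0.0400) x1=(0.6800, -1.5200) x2=(1.0900, 1.3500) x3=(1.5800, -1.3000) x4=(1.2800, -0.9500)
step 1: x0=(-1.6966, 0.0312) x1=(0.6554, -1.5037) x2=(1.0627, 1.3572) x3=(1.5498, -1.2994) x4=(1.3125, -0.9513)
step 2: x0=(-1.6958, 0.0207) x1=(0.6294, -1.4850) x2=(1.0340, 1.3596) x3=(1.5178, -1.2970) x4=(1.3433, -0.9505)
step 3: x0=(-1.6878, 0.0087) x1=(0.6021, -1.4641) x2=(1.0039, 1.3573) x3=(1.4839, -1.2928) x4=(1.3721, -0.9477)
step 4: x0=(-1.6726, -0.0048) x1=(0.5735, -1.4410) x2=(0.9726, 1.3504) x3=(1.4481, -1.2869) x4=(1.3992, -0.9428)
step 5: x0=(-1.6503, -0.0198) x1=(0.5437, -1.4156) x2=(0.9401, 1.3388) x3=(1.4103, -1.2794) x4=(1.4244, -0.9359)
step 6: x0=(-1.6211, -0.0362) x1=(0.5127, -1.3881) x2=(0.9064, 1.3226) x3=(1.3706, -1.2703) x4=(1.4479, -0.9268)
step 7: x0=(-1.5853, -0.0539) x1=(0.4806, -1.3584) x2=(0.8716, 1.3020) x3=(1.3288, -1.2597) x4=(1.4697, -0.9158)
step 8: x0=(-1.5429, -0.0729) x1=(0.4475, -1.3267) x2=(0.8358, 1.2770) x3=(1.2850, -1.2476) x4=(1.4899, -0.9029)
step 9: x0=(-1.4943, -0.0929) x1=(0.4134, -1.2930) x2=(0.7991, 1.2477) x3=(1.2391, -1.2339) x4=(1.5085, -0.8882)
step 10: x0=(-1.4398, -0.1141) x1=(0.3785, -1.2575) x2=(0.7616, 1.2142) x3=(1.1913, -1.2188) x4=(1.5254, -0.8718)
step 11: x0=(-1.3796, -0.1362) x1=(0.3429, -1.2201) x2=(0.7234, 1.1769) x3=(1.1416, -1.2021) x4=(1.5408, -0.8539)
step 12: x0=(-1.3141, -0.1592) x1=(0.3067, -1.1811) x2=(0.6845, 1.1357) x3=(1.0901, -1.1839) x4=(1.5546, -0.8346)
step 13: x0=(-1.2437, -0.1829) x1=(0.2699, -1.1405) x2=(0.6450, 1.0909) x3=(1.0371, -1.1643) x4=(1.5668, -0.8139)
step 14: x0=(-1.1687, -0.2072) x1=(0.2327, -1.0985) x2=(0.6051, 1.0427) x3=(0.9826, -1.1433) x4=(1.5773, -0.7921)
step 15: x0=(-1.0896, -0.2321) x1=(0.1952, -1.0551) x2=(0.5648, 0.9913) x3=(0.9269, -1.1210) x4=(1.5861, -0.7692)
step 16: x0=(-1.0067, -0.2575) x1=(0.1575, -1.0106) x2=(0.5243, 0.9369) x3=(0.8701, -1.0975) x4=(1.5932, -0.7453)
step 0 velocities: v0=(-0.2700, -0.2100) v1=(-0.6300, 0.4000) v2=(-0.7000, 0.2500) v3=(-0.7700, -0.0100) v4=(0.8800, -0.0600)
step 0: KE=1.7624, PE=10.1992, E=11.9615
step 16 velocities: v0=(2.2245, -0.6708) v1=(-0.9928, 1.1858) v2=(-1.0688, -1.4660) v3=(-1.5057, 0.6327) v4=(0.1656, 0.6403)
step 16: KE=9.0344, PE=2.9185, E=11.9528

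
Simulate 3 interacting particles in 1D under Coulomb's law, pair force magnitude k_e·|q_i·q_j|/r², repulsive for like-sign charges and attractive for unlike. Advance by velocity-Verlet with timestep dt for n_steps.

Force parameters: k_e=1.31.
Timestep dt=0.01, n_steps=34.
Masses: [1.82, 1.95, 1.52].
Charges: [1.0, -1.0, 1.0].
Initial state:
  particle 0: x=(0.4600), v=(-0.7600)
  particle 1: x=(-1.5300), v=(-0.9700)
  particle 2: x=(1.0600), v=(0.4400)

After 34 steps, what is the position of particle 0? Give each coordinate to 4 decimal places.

(0.1151)

step 0: x0=(0.4600) x1=(-1.5300) x2=(1.0600)
step 1: x0=(0.4523) x1=(-1.5397) x2=(1.0645)
step 2: x0=(0.4444) x1=(-1.5493) x2=(1.0692)
step 3: x0=(0.4363) x1=(-1.5590) x2=(1.0742)
step 4: x0=(0.4279) x1=(-1.5686) x2=(1.0793)
step 5: x0=(0.4194) x1=(-1.5782) x2=(1.0846)
step 6: x0=(0.4107) x1=(-1.5877) x2=(1.0902)
step 7: x0=(0.4019) x1=(-1.5972) x2=(1.0958)
step 8: x0=(0.3929) x1=(-1.6067) x2=(1.1017)
step 9: x0=(0.3837) x1=(-1.6162) x2=(1.1077)
step 10: x0=(0.3743) x1=(-1.6257) x2=(1.1139)
step 11: x0=(0.3648) x1=(-1.6351) x2=(1.1202)
step 12: x0=(0.3552) x1=(-1.6445) x2=(1.1266)
step 13: x0=(0.3454) x1=(-1.6539) x2=(1.1332)
step 14: x0=(0.3355) x1=(-1.6632) x2=(1.1399)
step 15: x0=(0.3255) x1=(-1.6725) x2=(1.1468)
step 16: x0=(0.3153) x1=(-1.6818) x2=(1.1537)
step 17: x0=(0.3050) x1=(-1.6911) x2=(1.1608)
step 18: x0=(0.2946) x1=(-1.7004) x2=(1.1680)
step 19: x0=(0.2841) x1=(-1.7096) x2=(1.1752)
step 20: x0=(0.2735) x1=(-1.7188) x2=(1.1826)
step 21: x0=(0.2628) x1=(-1.7279) x2=(1.1901)
step 22: x0=(0.2519) x1=(-1.7371) x2=(1.1976)
step 23: x0=(0.2410) x1=(-1.7462) x2=(1.2053)
step 24: x0=(0.2300) x1=(-1.7553) x2=(1.2130)
step 25: x0=(0.2189) x1=(-1.7644) x2=(1.2208)
step 26: x0=(0.2077) x1=(-1.7734) x2=(1.2287)
step 27: x0=(0.1964) x1=(-1.7824) x2=(1.2366)
step 28: x0=(0.1850) x1=(-1.7914) x2=(1.2447)
step 29: x0=(0.1735) x1=(-1.8004) x2=(1.2528)
step 30: x0=(0.1620) x1=(-1.8094) x2=(1.2609)
step 31: x0=(0.1504) x1=(-1.8183) x2=(1.2691)
step 32: x0=(0.1387) x1=(-1.8272) x2=(1.2774)
step 33: x0=(0.1269) x1=(-1.8361) x2=(1.2857)
step 34: x0=(0.1151) x1=(-1.8449) x2=(1.2941)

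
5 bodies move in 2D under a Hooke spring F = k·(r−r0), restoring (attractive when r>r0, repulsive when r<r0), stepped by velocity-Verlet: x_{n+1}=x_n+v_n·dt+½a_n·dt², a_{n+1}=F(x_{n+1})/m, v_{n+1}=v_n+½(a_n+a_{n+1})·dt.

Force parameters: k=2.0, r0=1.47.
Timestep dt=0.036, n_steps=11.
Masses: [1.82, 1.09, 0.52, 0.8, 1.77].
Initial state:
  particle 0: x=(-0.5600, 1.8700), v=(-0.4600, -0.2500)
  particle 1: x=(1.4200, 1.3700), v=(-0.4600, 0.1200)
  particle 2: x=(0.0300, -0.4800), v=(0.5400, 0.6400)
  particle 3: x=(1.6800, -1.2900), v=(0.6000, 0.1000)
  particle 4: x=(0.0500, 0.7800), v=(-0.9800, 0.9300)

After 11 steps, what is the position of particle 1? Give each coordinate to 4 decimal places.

(1.1325, 1.2136)

step 0: x0=(-0.5600, 1.8700) x1=(1.4200, 1.3700) x2=(0.0300, -0.4800) x3=(1.6800, -1.2900) x4=(0.0500, 0.7800)
step 1: x0=(-0.5751, 1.8590) x1=(1.4023, 1.3723) x2=(0.0509, -0.4539) x3=(1.6975, -1.2795) x4=(0.0153, 0.8128)
step 2: x0=(-0.5872, 1.8441) x1=(1.3824, 1.3704) x2=(0.0747, -0.4220) x3=(1.7064, -1.2553) x4=(-0.0180, 0.8442)
step 3: x0=(-0.5964, 1.8254) x1=(1.3605, 1.3647) x2=(0.1012, -0.3846) x3=(1.7066, -1.2174) x4=(-0.0499, 0.8741)
step 4: x0=(-0.6028, 1.8032) x1=(1.3366, 1.3552) x2=(0.1299, -0.3422) x3=(1.6982, -1.1662) x4=(-0.0804, 0.9025)
step 5: x0=(-0.6064, 1.7777) x1=(1.3111, 1.3423) x2=(0.1607, -0.2952) x3=(1.6812, -1.1021) x4=(-0.1093, 0.9291)
step 6: x0=(-0.6073, 1.7492) x1=(1.2840, 1.3263) x2=(0.1931, -0.2443) x3=(1.6559, -1.0258) x4=(-0.1368, 0.9542)
step 7: x0=(-0.6057, 1.7180) x1=(1.2555, 1.3074) x2=(0.2265, -0.1900) x3=(1.6226, -0.9381) x4=(-0.1628, 0.9775)
step 8: x0=(-0.6017, 1.6845) x1=(1.2259, 1.2863) x2=(0.2606, -0.1328) x3=(1.5820, -0.8400) x4=(-0.1873, 0.9992)
step 9: x0=(-0.5957, 1.6489) x1=(1.1954, 1.2633) x2=(0.2949, -0.0734) x3=(1.5345, -0.7326) x4=(-0.2103, 1.0192)
step 10: x0=(-0.5877, 1.6117) x1=(1.1642, 1.2388) x2=(0.3287, -0.0125) x3=(1.4808, -0.6170) x4=(-0.2320, 1.0377)
step 11: x0=(-0.5781, 1.5732) x1=(1.1325, 1.2136) x2=(0.3615, 0.0495) x3=(1.4218, -0.4946) x4=(-0.2524, 1.0545)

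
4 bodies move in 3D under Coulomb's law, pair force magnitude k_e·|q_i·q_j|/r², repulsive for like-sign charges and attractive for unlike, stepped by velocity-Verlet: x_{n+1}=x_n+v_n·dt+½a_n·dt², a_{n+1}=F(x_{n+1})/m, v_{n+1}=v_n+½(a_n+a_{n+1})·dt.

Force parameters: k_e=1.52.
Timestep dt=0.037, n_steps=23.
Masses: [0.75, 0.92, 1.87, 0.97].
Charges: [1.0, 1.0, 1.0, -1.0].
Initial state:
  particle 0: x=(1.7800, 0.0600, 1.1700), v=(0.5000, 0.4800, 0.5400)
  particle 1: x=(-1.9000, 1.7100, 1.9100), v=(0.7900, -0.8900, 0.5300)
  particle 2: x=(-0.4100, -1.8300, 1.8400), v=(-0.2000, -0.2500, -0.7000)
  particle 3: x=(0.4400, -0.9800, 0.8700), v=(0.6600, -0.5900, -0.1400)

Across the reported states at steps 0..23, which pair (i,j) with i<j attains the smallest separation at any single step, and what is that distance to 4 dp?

step 0: x0=(1.7800, 0.0600, 1.1700) x1=(-1.9000, 1.7100, 1.9100) x2=(-0.4100, -1.8300, 1.8400) x3=(0.4400, -0.9800, 0.8700)
step 1: x0=(1.7983, 0.0775, 1.1898) x1=(-1.8708, 1.6771, 1.9296) x2=(-0.4173, -1.8392, 1.8140) x3=(0.4644, -1.0018, 0.8652)
step 2: x0=(1.8163, 0.0947, 1.2094) x1=(-1.8417, 1.6443, 1.9492) x2=(-0.4244, -1.8483, 1.7877) x3=(0.4887, -1.0235, 0.8611)
step 3: x0=(1.8341, 0.1113, 1.2288) x1=(-1.8127, 1.6116, 1.9688) x2=(-0.4313, -1.8573, 1.7611) x3=(0.5129, -1.0452, 0.8577)
step 4: x0=(1.8515, 0.1276, 1.2478) x1=(-1.7837, 1.5789, 1.9883) x2=(-0.4379, -1.8662, 1.7343) x3=(0.5370, -1.0669, 0.8551)
step 5: x0=(1.8688, 0.1434, 1.2666) x1=(-1.7549, 1.5464, 2.0078) x2=(-0.4443, -1.8750, 1.7072) x3=(0.5608, -1.0884, 0.8532)
step 6: x0=(1.8858, 0.1589, 1.2852) x1=(-1.7261, 1.5139, 2.0274) x2=(-0.4505, -1.8837, 1.6799) x3=(0.5844, -1.1099, 0.8519)
step 7: x0=(1.9027, 0.1739, 1.3034) x1=(-1.6974, 1.4815, 2.0469) x2=(-0.4564, -1.8923, 1.6523) x3=(0.6077, -1.1313, 0.8514)
step 8: x0=(1.9194, 0.1884, 1.3215) x1=(-1.6688, 1.4492, 2.0664) x2=(-0.4620, -1.9009, 1.6245) x3=(0.6307, -1.1527, 0.8515)
step 9: x0=(1.9360, 0.2026, 1.3393) x1=(-1.6403, 1.4170, 2.0859) x2=(-0.4674, -1.9093, 1.5964) x3=(0.6533, -1.1739, 0.8523)
step 10: x0=(1.9525, 0.2164, 1.3568) x1=(-1.6119, 1.3849, 2.1054) x2=(-0.4724, -1.9177, 1.5681) x3=(0.6756, -1.1951, 0.8537)
step 11: x0=(1.9688, 0.2298, 1.3741) x1=(-1.5836, 1.3529, 2.1249) x2=(-0.4772, -1.9260, 1.5396) x3=(0.6974, -1.2162, 0.8557)
step 12: x0=(1.9851, 0.2428, 1.3912) x1=(-1.5554, 1.3210, 2.1444) x2=(-0.4816, -1.9343, 1.5109) x3=(0.7187, -1.2373, 0.8583)
step 13: x0=(2.0014, 0.2554, 1.4081) x1=(-1.5273, 1.2892, 2.1639) x2=(-0.4857, -1.9425, 1.4819) x3=(0.7396, -1.2582, 0.8616)
step 14: x0=(2.0176, 0.2676, 1.4247) x1=(-1.4993, 1.2575, 2.1835) x2=(-0.4895, -1.9506, 1.4528) x3=(0.7600, -1.2791, 0.8653)
step 15: x0=(2.0338, 0.2794, 1.4411) x1=(-1.4714, 1.2259, 2.2030) x2=(-0.4929, -1.9587, 1.4234) x3=(0.7798, -1.2999, 0.8697)
step 16: x0=(2.0500, 0.2909, 1.4573) x1=(-1.4436, 1.1945, 2.2226) x2=(-0.4960, -1.9668, 1.3939) x3=(0.7991, -1.3205, 0.8745)
step 17: x0=(2.0662, 0.3021, 1.4733) x1=(-1.4159, 1.1631, 2.2421) x2=(-0.4988, -1.9747, 1.3641) x3=(0.8177, -1.3411, 0.8799)
step 18: x0=(2.0825, 0.3128, 1.4891) x1=(-1.3883, 1.1318, 2.2617) x2=(-0.5011, -1.9827, 1.3342) x3=(0.8358, -1.3616, 0.8857)
step 19: x0=(2.0987, 0.3233, 1.5047) x1=(-1.3609, 1.1006, 2.2813) x2=(-0.5032, -1.9906, 1.3041) x3=(0.8533, -1.3820, 0.8919)
step 20: x0=(2.1151, 0.3334, 1.5201) x1=(-1.3335, 1.0695, 2.3010) x2=(-0.5048, -1.9985, 1.2739) x3=(0.8701, -1.4023, 0.8986)
step 21: x0=(2.1314, 0.3431, 1.5353) x1=(-1.3062, 1.0385, 2.3206) x2=(-0.5061, -2.0063, 1.2435) x3=(0.8862, -1.4225, 0.9057)
step 22: x0=(2.1479, 0.3525, 1.5503) x1=(-1.2791, 1.0077, 2.3404) x2=(-0.5070, -2.0142, 1.2130) x3=(0.9017, -1.4426, 0.9132)
step 23: x0=(2.1644, 0.3617, 1.5652) x1=(-1.2521, 0.9769, 2.3601) x2=(-0.5075, -2.0220, 1.1823) x3=(0.9165, -1.4626, 0.9210)

pair (2,3), distance 1.5331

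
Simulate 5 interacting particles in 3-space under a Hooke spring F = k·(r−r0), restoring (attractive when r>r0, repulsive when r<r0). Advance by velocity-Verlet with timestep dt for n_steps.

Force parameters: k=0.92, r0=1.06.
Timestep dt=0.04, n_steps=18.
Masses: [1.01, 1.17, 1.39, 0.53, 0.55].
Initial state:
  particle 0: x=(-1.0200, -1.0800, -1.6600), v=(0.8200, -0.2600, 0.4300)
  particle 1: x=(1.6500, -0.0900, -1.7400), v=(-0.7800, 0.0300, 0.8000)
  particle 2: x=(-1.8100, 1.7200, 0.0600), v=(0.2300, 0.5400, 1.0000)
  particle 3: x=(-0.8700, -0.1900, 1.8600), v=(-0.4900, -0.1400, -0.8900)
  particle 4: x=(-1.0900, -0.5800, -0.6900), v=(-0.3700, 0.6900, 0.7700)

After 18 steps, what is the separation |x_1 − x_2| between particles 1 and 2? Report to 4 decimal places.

1.7463

step 0: x0=(-1.0200, -1.0800, -1.6600) x1=(1.6500, -0.0900, -1.7400) x2=(-1.8100, 1.7200, 0.0600) x3=(-0.8700, -0.1900, 1.8600) x4=(-1.0900, -0.5800, -0.6900)
step 1: x0=(-0.9863, -1.0881, -1.6401) x1=(1.6138, -0.0886, -1.7050) x2=(-1.7986, 1.7385, 0.0990) x3=(-0.8881, -0.1950, 1.8135) x4=(-1.1028, -0.5499, -0.6575)
step 2: x0=(-0.9510, -1.0914, -1.6150) x1=(1.5678, -0.0867, -1.6640) x2=(-1.7829, 1.7509, 0.1360) x3=(-0.9030, -0.1989, 1.7460) x4=(-1.1117, -0.5150, -0.6221)
step 3: x0=(-0.9142, -1.0901, -1.5845) x1=(1.5122, -0.0843, -1.6173) x2=(-1.7629, 1.7571, 0.1708) x3=(-0.9147, -0.2014, 1.6586) x4=(-1.1167, -0.4756, -0.5839)
step 4: x0=(-0.8763, -1.0840, -1.5490) x1=(1.4474, -0.0813, -1.5649) x2=(-1.7388, 1.7572, 0.2034) x3=(-0.9231, -0.2026, 1.5525) x4=(-1.1180, -0.4319, -0.5434)
step 5: x0=(-0.8373, -1.0732, -1.5084) x1=(1.3737, -0.0777, -1.5073) x2=(-1.7107, 1.7512, 0.2337) x3=(-0.9282, -0.2024, 1.4292) x4=(-1.1155, -0.3843, -0.5010)
step 6: x0=(-0.7975, -1.0577, -1.4631) x1=(1.2917, -0.0736, -1.4447) x2=(-1.6788, 1.7394, 0.2617) x3=(-0.9299, -0.2006, 1.2904) x4=(-1.1095, -0.3332, -0.4573)
step 7: x0=(-0.7572, -1.0377, -1.4132) x1=(1.2018, -0.0687, -1.3773) x2=(-1.6432, 1.7218, 0.2873) x3=(-0.9285, -0.1974, 1.1380) x4=(-1.1002, -0.2788, -0.4127)
step 8: x0=(-0.7165, -1.0133, -1.3591) x1=(1.1045, -0.0631, -1.3056) x2=(-1.6041, 1.6988, 0.3105) x3=(-0.9240, -0.1926, 0.9740) x4=(-1.0878, -0.2217, -0.3678)
step 9: x0=(-0.6757, -0.9846, -1.3011) x1=(1.0005, -0.0567, -1.2300) x2=(-1.5617, 1.6705, 0.3312) x3=(-0.9165, -0.1863, 0.8003) x4=(-1.0725, -0.1622, -0.3231)
step 10: x0=(-0.6350, -0.9518, -1.2394) x1=(0.8905, -0.0495, -1.1509) x2=(-1.5162, 1.6371, 0.3496) x3=(-0.9062, -0.1784, 0.6193) x4=(-1.0546, -0.1007, -0.2793)
step 11: x0=(-0.5946, -0.9152, -1.1746) x1=(0.7751, -0.0415, -1.0687) x2=(-1.4679, 1.5990, 0.3656) x3=(-0.8933, -0.1692, 0.4329) x4=(-1.0345, -0.0375, -0.2368)
step 12: x0=(-0.5546, -0.8750, -1.1071) x1=(0.6550, -0.0325, -0.9839) x2=(-1.4169, 1.5566, 0.3793) x3=(-0.8782, -0.1587, 0.2435) x4=(-1.0125, 0.0271, -0.1961)
step 13: x0=(-0.5153, -0.8316, -1.0371) x1=(0.5311, -0.0226, -0.8969) x2=(-1.3635, 1.5100, 0.3908) x3=(-0.8610, -0.1472, 0.0528) x4=(-0.9892, 0.0932, -0.1577)
step 14: x0=(-0.4766, -0.7852, -0.9652) x1=(0.4041, -0.0118, -0.8081) x2=(-1.3080, 1.4597, 0.4001) x3=(-0.8419, -0.1356, -0.1379) x4=(-0.9651, 0.1612, -0.1213)
step 15: x0=(-0.4388, -0.7364, -0.8917) x1=(0.2747, 0.0001, -0.7180) x2=(-1.2506, 1.4060, 0.4075) x3=(-0.8217, -0.1242, -0.3287) x4=(-0.9405, 0.2312, -0.0854)
step 16: x0=(-0.4017, -0.6856, -0.8169) x1=(0.1438, 0.0130, -0.6268) x2=(-1.1916, 1.3492, 0.4129) x3=(-0.8014, -0.1121, -0.5195) x4=(-0.9155, 0.3025, -0.0493)
step 17: x0=(-0.3654, -0.6332, -0.7411) x1=(0.0121, 0.0270, -0.5349) x2=(-1.1312, 1.2898, 0.4166) x3=(-0.7820, -0.0986, -0.7098) x4=(-0.8901, 0.3741, -0.0129)
step 18: x0=(-0.3297, -0.5798, -0.6643) x1=(-0.1198, 0.0420, -0.4422) x2=(-1.0696, 1.2280, 0.4187) x3=(-0.7642, -0.0830, -0.8993) x4=(-0.8643, 0.4453, 0.0235)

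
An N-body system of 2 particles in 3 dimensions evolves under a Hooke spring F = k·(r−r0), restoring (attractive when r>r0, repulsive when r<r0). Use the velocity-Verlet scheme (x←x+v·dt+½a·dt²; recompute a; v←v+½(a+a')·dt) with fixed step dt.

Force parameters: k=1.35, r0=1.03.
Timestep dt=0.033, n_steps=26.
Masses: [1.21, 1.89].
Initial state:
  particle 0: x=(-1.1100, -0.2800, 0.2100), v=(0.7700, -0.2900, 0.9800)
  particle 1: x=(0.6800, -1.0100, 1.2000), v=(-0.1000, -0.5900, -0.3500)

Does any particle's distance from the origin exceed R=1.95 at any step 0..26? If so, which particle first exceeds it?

step 0: x0=(-1.1100, -0.2800, 0.2100) x1=(0.6800, -1.0100, 1.2000)
step 1: x0=(-1.0840, -0.2898, 0.2427) x1=(0.6763, -1.0293, 1.1882)
step 2: x0=(-1.0569, -0.3001, 0.2759) x1=(0.6720, -1.0483, 1.1761)
step 3: x0=(-1.0288, -0.3108, 0.3097) x1=(0.6669, -1.0671, 1.1636)
step 4: x0=(-0.9996, -0.3220, 0.3440) x1=(0.6612, -1.0855, 1.1508)
step 5: x0=(-0.9695, -0.3336, 0.3788) x1=(0.6549, -1.1037, 1.1377)
step 6: x0=(-0.9384, -0.3457, 0.4141) x1=(0.6479, -1.1215, 1.1243)
step 7: x0=(-0.9064, -0.3582, 0.4497) x1=(0.6404, -1.1391, 1.1106)
step 8: x0=(-0.8736, -0.3711, 0.4857) x1=(0.6324, -1.1564, 1.0968)
step 9: x0=(-0.8400, -0.3845, 0.5220) x1=(0.6239, -1.1735, 1.0827)
step 10: x0=(-0.8057, -0.3982, 0.5585) x1=(0.6149, -1.1903, 1.0684)
step 11: x0=(-0.7707, -0.4123, 0.5954) x1=(0.6054, -1.2069, 1.0540)
step 12: x0=(-0.7351, -0.4268, 0.6324) x1=(0.5956, -1.2232, 1.0394)
step 13: x0=(-0.6988, -0.4416, 0.6696) x1=(0.5854, -1.2393, 1.0248)
step 14: x0=(-0.6621, -0.4568, 0.7070) x1=(0.5748, -1.2552, 1.0100)
step 15: x0=(-0.6249, -0.4722, 0.7445) x1=(0.5639, -1.2709, 0.9952)
step 16: x0=(-0.5873, -0.4880, 0.7820) x1=(0.5528, -1.2864, 0.9803)
step 17: x0=(-0.5492, -0.5040, 0.8196) x1=(0.5415, -1.3018, 0.9653)
step 18: x0=(-0.5109, -0.5202, 0.8573) x1=(0.5299, -1.3170, 0.9504)
step 19: x0=(-0.4723, -0.5367, 0.8950) x1=(0.5181, -1.3320, 0.9354)
step 20: x0=(-0.4335, -0.5533, 0.9327) x1=(0.5063, -1.3470, 0.9204)
step 21: x0=(-0.3945, -0.5701, 0.9704) x1=(0.4942, -1.3618, 0.9054)
step 22: x0=(-0.3553, -0.5870, 1.0081) x1=(0.4821, -1.3766, 0.8904)
step 23: x0=(-0.3161, -0.6040, 1.0458) x1=(0.4700, -1.3913, 0.8755)
step 24: x0=(-0.2767, -0.6211, 1.0834) x1=(0.4577, -1.4059, 0.8605)
step 25: x0=(-0.2373, -0.6383, 1.1211) x1=(0.4455, -1.4206, 0.8456)
step 26: x0=(-0.1979, -0.6555, 1.1587) x1=(0.4332, -1.4351, 0.8306)

no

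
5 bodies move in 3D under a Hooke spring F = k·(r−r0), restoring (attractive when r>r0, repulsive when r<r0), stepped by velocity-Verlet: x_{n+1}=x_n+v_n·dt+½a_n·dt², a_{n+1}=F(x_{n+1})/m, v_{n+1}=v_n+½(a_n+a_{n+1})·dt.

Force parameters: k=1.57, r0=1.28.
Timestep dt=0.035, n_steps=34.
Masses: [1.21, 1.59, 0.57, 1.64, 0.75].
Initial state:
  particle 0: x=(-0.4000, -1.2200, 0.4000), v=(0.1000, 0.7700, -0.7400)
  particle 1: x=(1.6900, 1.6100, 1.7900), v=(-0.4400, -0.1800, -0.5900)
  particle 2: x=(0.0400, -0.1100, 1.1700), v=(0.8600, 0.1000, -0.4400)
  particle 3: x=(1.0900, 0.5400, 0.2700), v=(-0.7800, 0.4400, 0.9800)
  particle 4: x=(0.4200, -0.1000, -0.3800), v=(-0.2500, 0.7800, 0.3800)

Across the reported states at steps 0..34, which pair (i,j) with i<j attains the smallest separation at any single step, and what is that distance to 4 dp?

pair (0,1), distance 0.4115

step 0: x0=(-0.4000, -1.2200, 0.4000) x1=(1.6900, 1.6100, 1.7900) x2=(0.0400, -0.1100, 1.1700) x3=(1.0900, 0.5400, 0.2700) x4=(0.4200, -0.1000, -0.3800)
step 1: x0=(-0.3947, -1.1907, 0.3747) x1=(1.6727, 1.6012, 1.7675) x2=(0.0718, -0.1051, 1.1542) x3=(1.0624, 0.5551, 0.3048) x4=(0.4118, -0.0718, -0.3646)
step 2: x0=(-0.3859, -1.1567, 0.3508) x1=(1.6518, 1.5877, 1.7416) x2=(0.1066, -0.0976, 1.1379) x3=(1.0342, 0.5698, 0.3404) x4=(0.4046, -0.0420, -0.3453)
step 3: x0=(-0.3738, -1.1183, 0.3282) x1=(1.6273, 1.5696, 1.7122) x2=(0.1440, -0.0875, 1.1212) x3=(1.0056, 0.5840, 0.3767) x4=(0.3986, -0.0105, -0.3223)
step 4: x0=(-0.3585, -1.0756, 0.3070) x1=(1.5994, 1.5471, 1.6797) x2=(0.1837, -0.0752, 1.1046) x3=(0.9765, 0.5978, 0.4136) x4=(0.3937, 0.0226, -0.2961)
step 5: x0=(-0.3401, -1.0288, 0.2872) x1=(1.5683, 1.5205, 1.6441) x2=(0.2253, -0.0608, 1.0881) x3=(0.9472, 0.6112, 0.4509) x4=(0.3899, 0.0571, -0.2669)
step 6: x0=(-0.3188, -0.9782, 0.2690) x1=(1.5342, 1.4900, 1.6057) x2=(0.2685, -0.0447, 1.0721) x3=(0.9177, 0.6242, 0.4885) x4=(0.3871, 0.0930, -0.2351)
step 7: x0=(-0.2948, -0.9240, 0.2522) x1=(1.4972, 1.4559, 1.5647) x2=(0.3127, -0.0272, 1.0567) x3=(0.8880, 0.6371, 0.5264) x4=(0.3854, 0.1301, -0.2012)
step 8: x0=(-0.2683, -0.8665, 0.2368) x1=(1.4578, 1.4186, 1.5214) x2=(0.3578, -0.0086, 1.0424) x3=(0.8582, 0.6497, 0.5644) x4=(0.3847, 0.1685, -0.1656)
step 9: x0=(-0.2396, -0.8059, 0.2229) x1=(1.4160, 1.3783, 1.4759) x2=(0.4034, 0.0105, 1.0291) x3=(0.8284, 0.6622, 0.6023) x4=(0.3849, 0.2080, -0.1287)
step 10: x0=(-0.2088, -0.7427, 0.2103) x1=(1.3722, 1.3355, 1.4286) x2=(0.4492, 0.0299, 1.0172) x3=(0.7985, 0.6748, 0.6402) x4=(0.3858, 0.2485, -0.0909)
step 11: x0=(-0.1762, -0.6770, 0.1991) x1=(1.3267, 1.2904, 1.3798) x2=(0.4950, 0.0488, 1.0068) x3=(0.7687, 0.6873, 0.6779) x4=(0.3875, 0.2900, -0.0527)
step 12: x0=(-0.1421, -0.6094, 0.1891) x1=(1.2798, 1.2436, 1.3296) x2=(0.5408, 0.0670, 0.9979) x3=(0.7389, 0.7000, 0.7154) x4=(0.3898, 0.3324, -0.0145)
step 13: x0=(-0.1067, -0.5400, 0.1803) x1=(1.2318, 1.1953, 1.2784) x2=(0.5865, 0.0837, 0.9907) x3=(0.7090, 0.7129, 0.7526) x4=(0.3925, 0.3756, 0.0234)
step 14: x0=(-0.0702, -0.4692, 0.1725) x1=(1.1830, 1.1460, 1.2265) x2=(0.6322, 0.0985, 0.9851) x3=(0.6789, 0.7261, 0.7896) x4=(0.3955, 0.4196, 0.0605)
step 15: x0=(-0.0328, -0.3974, 0.1656) x1=(1.1338, 1.0960, 1.1740) x2=(0.6779, 0.1109, 0.9810) x3=(0.6485, 0.7397, 0.8265) x4=(0.3987, 0.4644, 0.0964)
step 16: x0=(0.0051, -0.3249, 0.1594) x1=(1.0845, 1.0458, 1.1214) x2=(0.7239, 0.1205, 0.9784) x3=(0.6177, 0.7536, 0.8631) x4=(0.4019, 0.5100, 0.1309)
step 17: x0=(0.0434, -0.2521, 0.1538) x1=(1.0354, 0.9956, 1.0686) x2=(0.7704, 0.1269, 0.9772) x3=(0.5863, 0.7679, 0.8997) x4=(0.4050, 0.5563, 0.1637)
step 18: x0=(0.0819, -0.1791, 0.1485) x1=(0.9870, 0.9459, 1.0160) x2=(0.8178, 0.1299, 0.9771) x3=(0.5539, 0.7825, 0.9365) x4=(0.4078, 0.6035, 0.1945)
step 19: x0=(0.1203, -0.1063, 0.1435) x1=(0.9394, 0.8968, 0.9635) x2=(0.8663, 0.1293, 0.9782) x3=(0.5206, 0.7976, 0.9735) x4=(0.4102, 0.6516, 0.2231)
step 20: x0=(0.1586, -0.0340, 0.1384) x1=(0.8930, 0.8484, 0.9111) x2=(0.9160, 0.1251, 0.9802) x3=(0.4861, 0.8131, 1.0112) x4=(0.4120, 0.7006, 0.2495)
step 21: x0=(0.1965, 0.0376, 0.1332) x1=(0.8477, 0.8008, 0.8588) x2=(0.9674, 0.1173, 0.9832) x3=(0.4503, 0.8290, 1.0497) x4=(0.4132, 0.7507, 0.2734)
step 22: x0=(0.2340, 0.1083, 0.1275) x1=(0.8037, 0.7539, 0.8064) x2=(1.0204, 0.1062, 0.9872) x3=(0.4135, 0.8455, 1.0893) x4=(0.4136, 0.8021, 0.2949)
step 23: x0=(0.2710, 0.1780, 0.1213) x1=(0.7609, 0.7075, 0.7541) x2=(1.0753, 0.0923, 0.9921) x3=(0.3757, 0.8625, 1.1301) x4=(0.4132, 0.8551, 0.3140)
step 24: x0=(0.3075, 0.2466, 0.1143) x1=(0.7190, 0.6615, 0.7019) x2=(1.1317, 0.0761, 0.9978) x3=(0.3371, 0.8800, 1.1721) x4=(0.4120, 0.9100, 0.3308)
step 25: x0=(0.3434, 0.3139, 0.1064) x1=(0.6780, 0.6155, 0.6499) x2=(1.1895, 0.0583, 1.0043) x3=(0.2979, 0.8979, 1.2152) x4=(0.4101, 0.9672, 0.3457)
step 26: x0=(0.3788, 0.3799, 0.0974) x1=(0.6379, 0.5693, 0.5982) x2=(1.2482, 0.0395, 1.0113) x3=(0.2583, 0.9160, 1.2593) x4=(0.4076, 1.0269, 0.3591)
step 27: x0=(0.4137, 0.4447, 0.0872) x1=(0.5984, 0.5227, 0.5469) x2=(1.3072, 0.0206, 1.0185) x3=(0.2185, 0.9343, 1.3042) x4=(0.4048, 1.0894, 0.3716)
step 28: x0=(0.4482, 0.5085, 0.0756) x1=(0.5594, 0.4756, 0.4962) x2=(1.3657, 0.0023, 1.0258) x3=(0.1785, 0.9524, 1.3497) x4=(0.4020, 1.1543, 0.3837)
step 29: x0=(0.4825, 0.5715, 0.0627) x1=(0.5207, 0.4277, 0.4463) x2=(1.4231, -0.0148, 1.0329) x3=(0.1387, 0.9705, 1.3956) x4=(0.3995, 1.2215, 0.3958)
step 30: x0=(0.5170, 0.6342, 0.0485) x1=(0.4821, 0.3788, 0.3972) x2=(1.4785, -0.0299, 1.0394) x3=(0.0992, 0.9882, 1.4415) x4=(0.3975, 1.2905, 0.4085)
step 31: x0=(0.5518, 0.6969, 0.0334) x1=(0.4435, 0.3289, 0.3489) x2=(1.5311, -0.0425, 1.0452) x3=(0.0601, 1.0055, 1.4873) x4=(0.3961, 1.3606, 0.4219)
step 32: x0=(0.5873, 0.7597, 0.0178) x1=(0.4048, 0.2780, 0.3013) x2=(1.5800, -0.0518, 1.0500) x3=(0.0216, 1.0222, 1.5326) x4=(0.3954, 1.4313, 0.4362)
step 33: x0=(0.6234, 0.8226, 0.0023) x1=(0.3658, 0.2264, 0.2544) x2=(1.6245, -0.0574, 1.0536) x3=(-0.0160, 1.0383, 1.5771) x4=(0.3956, 1.5020, 0.4516)
step 34: x0=(0.6601, 0.8855, -0.0130) x1=(0.3267, 0.1744, 0.2082) x2=(1.6639, -0.0586, 1.0557) x3=(-0.0526, 1.0537, 1.6207) x4=(0.3967, 1.5720, 0.4682)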